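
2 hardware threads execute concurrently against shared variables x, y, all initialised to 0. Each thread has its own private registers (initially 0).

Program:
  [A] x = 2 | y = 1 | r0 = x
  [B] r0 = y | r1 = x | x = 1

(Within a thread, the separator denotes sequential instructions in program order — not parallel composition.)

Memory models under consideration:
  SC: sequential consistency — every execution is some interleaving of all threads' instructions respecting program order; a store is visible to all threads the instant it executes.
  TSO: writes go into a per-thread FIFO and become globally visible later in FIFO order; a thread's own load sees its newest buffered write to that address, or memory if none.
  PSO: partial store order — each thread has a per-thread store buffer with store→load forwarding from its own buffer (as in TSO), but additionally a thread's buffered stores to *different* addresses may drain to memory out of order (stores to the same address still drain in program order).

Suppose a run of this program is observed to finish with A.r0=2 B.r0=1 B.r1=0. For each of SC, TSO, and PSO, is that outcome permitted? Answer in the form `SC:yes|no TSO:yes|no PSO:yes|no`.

SC:no TSO:no PSO:yes

outcome vector order: (A.r0,B.r0,B.r1)
under SC → (1,0,0); (1,0,2); (1,1,2); (2,0,0); (2,0,2); (2,1,2)
under TSO → (1,0,0); (1,0,2); (1,1,2); (2,0,0); (2,0,2); (2,1,2)
under PSO → (1,0,0); (1,0,2); (1,1,0); (1,1,2); (2,0,0); (2,0,2); (2,1,0); (2,1,2)
target (2,1,0) ∈ {PSO}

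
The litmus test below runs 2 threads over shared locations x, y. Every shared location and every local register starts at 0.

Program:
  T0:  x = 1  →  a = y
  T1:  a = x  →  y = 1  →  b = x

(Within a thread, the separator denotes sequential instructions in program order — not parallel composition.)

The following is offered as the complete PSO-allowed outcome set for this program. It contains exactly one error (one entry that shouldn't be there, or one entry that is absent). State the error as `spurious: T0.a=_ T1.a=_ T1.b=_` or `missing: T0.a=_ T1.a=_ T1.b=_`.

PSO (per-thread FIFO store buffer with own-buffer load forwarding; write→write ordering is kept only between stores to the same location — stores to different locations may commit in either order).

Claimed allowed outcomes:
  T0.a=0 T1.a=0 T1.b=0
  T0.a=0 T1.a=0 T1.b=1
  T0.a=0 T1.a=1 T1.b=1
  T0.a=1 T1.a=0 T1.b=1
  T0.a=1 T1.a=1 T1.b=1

outcome vector order: (T0.a,T1.a,T1.b)
PSO: 6 outcomes — {(0,0,0), (0,0,1), (0,1,1), (1,0,0), (1,0,1), (1,1,1)}
PSO∖claimed = {(1,0,0)}

missing: T0.a=1 T1.a=0 T1.b=0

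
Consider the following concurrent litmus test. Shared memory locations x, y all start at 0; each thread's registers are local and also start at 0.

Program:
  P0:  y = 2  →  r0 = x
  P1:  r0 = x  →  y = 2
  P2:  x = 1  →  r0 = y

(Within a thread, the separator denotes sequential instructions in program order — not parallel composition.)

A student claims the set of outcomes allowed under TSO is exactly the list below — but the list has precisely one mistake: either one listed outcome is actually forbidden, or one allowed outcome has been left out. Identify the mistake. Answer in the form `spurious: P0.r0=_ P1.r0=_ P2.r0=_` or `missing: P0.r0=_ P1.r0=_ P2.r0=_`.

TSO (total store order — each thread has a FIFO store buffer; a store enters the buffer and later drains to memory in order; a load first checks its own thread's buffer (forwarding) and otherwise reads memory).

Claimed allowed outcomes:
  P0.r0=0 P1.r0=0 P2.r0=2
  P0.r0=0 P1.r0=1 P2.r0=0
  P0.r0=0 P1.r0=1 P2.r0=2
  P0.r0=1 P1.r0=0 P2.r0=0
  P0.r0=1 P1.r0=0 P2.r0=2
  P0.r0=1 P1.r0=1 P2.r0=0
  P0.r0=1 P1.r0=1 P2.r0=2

missing: P0.r0=0 P1.r0=0 P2.r0=0

outcome vector order: (P0.r0,P1.r0,P2.r0)
TSO: 8 outcomes — {<0 0 0>; <0 0 2>; <0 1 0>; <0 1 2>; <1 0 0>; <1 0 2>; <1 1 0>; <1 1 2>}
TSO∖claimed = {<0 0 0>}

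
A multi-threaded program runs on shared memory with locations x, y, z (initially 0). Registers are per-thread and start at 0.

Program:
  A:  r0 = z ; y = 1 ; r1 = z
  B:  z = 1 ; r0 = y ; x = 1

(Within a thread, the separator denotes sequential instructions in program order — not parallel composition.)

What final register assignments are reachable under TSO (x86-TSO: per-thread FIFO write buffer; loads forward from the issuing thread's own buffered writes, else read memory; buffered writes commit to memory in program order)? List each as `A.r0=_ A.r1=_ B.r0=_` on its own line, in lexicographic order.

A.r0=0 A.r1=0 B.r0=0
A.r0=0 A.r1=0 B.r0=1
A.r0=0 A.r1=1 B.r0=0
A.r0=0 A.r1=1 B.r0=1
A.r0=1 A.r1=1 B.r0=0
A.r0=1 A.r1=1 B.r0=1

outcome vector order: (A.r0,A.r1,B.r0)
|TSO outcomes| = 6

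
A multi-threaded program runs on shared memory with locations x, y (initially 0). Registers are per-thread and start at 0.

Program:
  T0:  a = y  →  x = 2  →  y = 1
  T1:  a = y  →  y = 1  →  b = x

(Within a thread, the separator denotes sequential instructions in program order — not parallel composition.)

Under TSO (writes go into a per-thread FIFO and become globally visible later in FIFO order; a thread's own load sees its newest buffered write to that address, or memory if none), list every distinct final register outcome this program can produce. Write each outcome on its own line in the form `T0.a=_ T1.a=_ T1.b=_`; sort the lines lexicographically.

outcome vector order: (T0.a,T1.a,T1.b)
|TSO outcomes| = 5

T0.a=0 T1.a=0 T1.b=0
T0.a=0 T1.a=0 T1.b=2
T0.a=0 T1.a=1 T1.b=2
T0.a=1 T1.a=0 T1.b=0
T0.a=1 T1.a=0 T1.b=2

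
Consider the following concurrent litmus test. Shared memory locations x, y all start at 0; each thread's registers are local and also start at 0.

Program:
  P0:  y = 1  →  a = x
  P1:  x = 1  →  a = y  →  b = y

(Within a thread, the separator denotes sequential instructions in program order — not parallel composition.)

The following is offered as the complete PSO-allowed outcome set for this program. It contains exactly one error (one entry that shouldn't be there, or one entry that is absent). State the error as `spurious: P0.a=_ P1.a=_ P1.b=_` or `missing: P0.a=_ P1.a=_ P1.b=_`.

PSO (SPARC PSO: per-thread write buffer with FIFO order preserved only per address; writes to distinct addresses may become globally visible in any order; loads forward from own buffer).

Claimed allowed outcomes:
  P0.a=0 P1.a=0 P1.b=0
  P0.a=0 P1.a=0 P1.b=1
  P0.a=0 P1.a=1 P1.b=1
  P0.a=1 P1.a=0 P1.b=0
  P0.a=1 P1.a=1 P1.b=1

missing: P0.a=1 P1.a=0 P1.b=1

outcome vector order: (P0.a,P1.a,P1.b)
[PSO] allowed = {(0,0,0), (0,0,1), (0,1,1), (1,0,0), (1,0,1), (1,1,1)}
PSO∖claimed = {(1,0,1)}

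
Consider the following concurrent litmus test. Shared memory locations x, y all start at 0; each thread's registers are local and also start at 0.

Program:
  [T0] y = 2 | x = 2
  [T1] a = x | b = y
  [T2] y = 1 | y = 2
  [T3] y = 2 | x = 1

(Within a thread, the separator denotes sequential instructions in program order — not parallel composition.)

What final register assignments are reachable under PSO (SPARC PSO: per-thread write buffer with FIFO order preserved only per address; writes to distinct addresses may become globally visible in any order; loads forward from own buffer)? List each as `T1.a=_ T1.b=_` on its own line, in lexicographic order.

outcome vector order: (T1.a,T1.b)
|PSO outcomes| = 9

T1.a=0 T1.b=0
T1.a=0 T1.b=1
T1.a=0 T1.b=2
T1.a=1 T1.b=0
T1.a=1 T1.b=1
T1.a=1 T1.b=2
T1.a=2 T1.b=0
T1.a=2 T1.b=1
T1.a=2 T1.b=2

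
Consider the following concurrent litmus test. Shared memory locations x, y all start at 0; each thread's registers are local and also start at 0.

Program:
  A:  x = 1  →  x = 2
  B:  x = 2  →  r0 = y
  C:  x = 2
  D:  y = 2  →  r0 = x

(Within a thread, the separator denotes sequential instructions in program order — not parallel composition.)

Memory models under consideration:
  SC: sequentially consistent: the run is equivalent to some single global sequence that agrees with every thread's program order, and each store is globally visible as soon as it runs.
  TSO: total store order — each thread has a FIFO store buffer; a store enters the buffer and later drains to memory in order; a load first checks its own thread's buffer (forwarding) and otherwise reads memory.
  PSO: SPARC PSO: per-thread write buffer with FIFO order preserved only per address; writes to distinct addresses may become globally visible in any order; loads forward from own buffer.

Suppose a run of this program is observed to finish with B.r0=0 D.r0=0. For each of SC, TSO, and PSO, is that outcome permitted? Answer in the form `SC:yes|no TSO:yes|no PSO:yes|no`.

SC:no TSO:yes PSO:yes

outcome vector order: (B.r0,D.r0)
SC (5): 01 02 20 21 22
TSO (6): 00 01 02 20 21 22
PSO (6): 00 01 02 20 21 22
target 00 ∈ {TSO,PSO}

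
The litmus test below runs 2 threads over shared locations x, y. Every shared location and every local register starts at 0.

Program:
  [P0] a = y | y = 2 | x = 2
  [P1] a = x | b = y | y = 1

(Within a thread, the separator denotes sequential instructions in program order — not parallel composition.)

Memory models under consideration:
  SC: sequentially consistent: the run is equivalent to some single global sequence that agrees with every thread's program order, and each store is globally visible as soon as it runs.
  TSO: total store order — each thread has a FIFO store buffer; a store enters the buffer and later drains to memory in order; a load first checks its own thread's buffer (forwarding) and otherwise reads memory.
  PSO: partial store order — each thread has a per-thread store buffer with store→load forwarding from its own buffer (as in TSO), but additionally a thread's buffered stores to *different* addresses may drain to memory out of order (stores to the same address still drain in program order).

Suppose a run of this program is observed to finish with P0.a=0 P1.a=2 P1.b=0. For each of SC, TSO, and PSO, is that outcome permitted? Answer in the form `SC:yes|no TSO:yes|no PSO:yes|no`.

outcome vector order: (P0.a,P1.a,P1.b)
[SC] allowed = {0/0/0 0/0/2 0/2/2 1/0/0}
[TSO] allowed = {0/0/0 0/0/2 0/2/2 1/0/0}
[PSO] allowed = {0/0/0 0/0/2 0/2/0 0/2/2 1/0/0}
target 0/2/0 ∈ {PSO}

SC:no TSO:no PSO:yes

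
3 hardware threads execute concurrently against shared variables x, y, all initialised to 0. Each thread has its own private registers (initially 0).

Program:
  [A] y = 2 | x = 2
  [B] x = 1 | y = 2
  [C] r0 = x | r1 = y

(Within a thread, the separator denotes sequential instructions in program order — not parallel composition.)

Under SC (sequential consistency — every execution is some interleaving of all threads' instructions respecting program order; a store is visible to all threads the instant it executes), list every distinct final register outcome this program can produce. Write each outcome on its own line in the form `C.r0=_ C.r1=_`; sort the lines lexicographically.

C.r0=0 C.r1=0
C.r0=0 C.r1=2
C.r0=1 C.r1=0
C.r0=1 C.r1=2
C.r0=2 C.r1=2

outcome vector order: (C.r0,C.r1)
|SC outcomes| = 5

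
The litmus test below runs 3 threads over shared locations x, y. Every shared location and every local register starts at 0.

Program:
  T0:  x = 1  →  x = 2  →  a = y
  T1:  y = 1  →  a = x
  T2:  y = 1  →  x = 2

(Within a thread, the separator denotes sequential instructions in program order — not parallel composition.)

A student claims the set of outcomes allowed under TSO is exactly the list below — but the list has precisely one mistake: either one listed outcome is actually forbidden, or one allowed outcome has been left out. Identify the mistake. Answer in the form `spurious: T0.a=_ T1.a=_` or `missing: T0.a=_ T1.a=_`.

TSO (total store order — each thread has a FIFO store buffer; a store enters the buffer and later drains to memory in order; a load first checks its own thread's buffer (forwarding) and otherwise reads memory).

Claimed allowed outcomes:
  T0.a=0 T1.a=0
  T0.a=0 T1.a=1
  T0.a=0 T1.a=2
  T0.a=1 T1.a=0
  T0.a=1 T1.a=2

missing: T0.a=1 T1.a=1

outcome vector order: (T0.a,T1.a)
TSO (6): 00, 01, 02, 10, 11, 12
TSO∖claimed = {11}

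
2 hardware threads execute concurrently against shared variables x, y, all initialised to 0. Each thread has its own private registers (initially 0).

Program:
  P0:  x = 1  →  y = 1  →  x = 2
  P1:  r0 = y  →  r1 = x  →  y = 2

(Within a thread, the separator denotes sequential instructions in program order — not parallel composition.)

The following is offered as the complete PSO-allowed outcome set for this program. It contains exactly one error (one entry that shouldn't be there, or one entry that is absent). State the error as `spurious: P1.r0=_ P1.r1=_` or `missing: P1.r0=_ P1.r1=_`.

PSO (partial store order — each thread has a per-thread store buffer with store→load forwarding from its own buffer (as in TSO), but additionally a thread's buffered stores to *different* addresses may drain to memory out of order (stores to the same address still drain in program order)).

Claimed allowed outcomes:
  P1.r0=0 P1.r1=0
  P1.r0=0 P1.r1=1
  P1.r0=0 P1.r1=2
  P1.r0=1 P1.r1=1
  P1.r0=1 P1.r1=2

missing: P1.r0=1 P1.r1=0

outcome vector order: (P1.r0,P1.r1)
PSO (6): <0 0>; <0 1>; <0 2>; <1 0>; <1 1>; <1 2>
PSO∖claimed = {<1 0>}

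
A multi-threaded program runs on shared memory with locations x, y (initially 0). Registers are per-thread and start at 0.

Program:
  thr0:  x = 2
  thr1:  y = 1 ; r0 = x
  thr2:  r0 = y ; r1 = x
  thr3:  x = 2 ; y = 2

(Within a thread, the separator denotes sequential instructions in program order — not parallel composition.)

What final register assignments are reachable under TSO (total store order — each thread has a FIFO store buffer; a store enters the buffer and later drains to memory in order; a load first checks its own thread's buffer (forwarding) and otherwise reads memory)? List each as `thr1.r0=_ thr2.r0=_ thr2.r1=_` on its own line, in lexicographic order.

outcome vector order: (thr1.r0,thr2.r0,thr2.r1)
|TSO outcomes| = 10

thr1.r0=0 thr2.r0=0 thr2.r1=0
thr1.r0=0 thr2.r0=0 thr2.r1=2
thr1.r0=0 thr2.r0=1 thr2.r1=0
thr1.r0=0 thr2.r0=1 thr2.r1=2
thr1.r0=0 thr2.r0=2 thr2.r1=2
thr1.r0=2 thr2.r0=0 thr2.r1=0
thr1.r0=2 thr2.r0=0 thr2.r1=2
thr1.r0=2 thr2.r0=1 thr2.r1=0
thr1.r0=2 thr2.r0=1 thr2.r1=2
thr1.r0=2 thr2.r0=2 thr2.r1=2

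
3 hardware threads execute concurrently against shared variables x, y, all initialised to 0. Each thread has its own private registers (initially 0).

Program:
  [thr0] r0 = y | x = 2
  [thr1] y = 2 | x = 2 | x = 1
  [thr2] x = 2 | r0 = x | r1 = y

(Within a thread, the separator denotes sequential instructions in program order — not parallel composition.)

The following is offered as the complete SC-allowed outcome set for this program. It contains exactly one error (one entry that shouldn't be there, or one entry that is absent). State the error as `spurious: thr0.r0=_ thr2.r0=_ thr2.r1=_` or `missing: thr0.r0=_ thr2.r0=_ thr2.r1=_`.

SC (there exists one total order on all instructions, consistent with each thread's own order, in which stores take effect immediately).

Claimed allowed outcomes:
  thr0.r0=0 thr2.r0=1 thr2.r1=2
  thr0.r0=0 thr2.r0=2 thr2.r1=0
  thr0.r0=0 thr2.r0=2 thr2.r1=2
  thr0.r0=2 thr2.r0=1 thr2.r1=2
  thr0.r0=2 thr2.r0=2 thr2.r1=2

outcome vector order: (thr0.r0,thr2.r0,thr2.r1)
under SC → (0,1,2) (0,2,0) (0,2,2) (2,1,2) (2,2,0) (2,2,2)
SC∖claimed = {(2,2,0)}

missing: thr0.r0=2 thr2.r0=2 thr2.r1=0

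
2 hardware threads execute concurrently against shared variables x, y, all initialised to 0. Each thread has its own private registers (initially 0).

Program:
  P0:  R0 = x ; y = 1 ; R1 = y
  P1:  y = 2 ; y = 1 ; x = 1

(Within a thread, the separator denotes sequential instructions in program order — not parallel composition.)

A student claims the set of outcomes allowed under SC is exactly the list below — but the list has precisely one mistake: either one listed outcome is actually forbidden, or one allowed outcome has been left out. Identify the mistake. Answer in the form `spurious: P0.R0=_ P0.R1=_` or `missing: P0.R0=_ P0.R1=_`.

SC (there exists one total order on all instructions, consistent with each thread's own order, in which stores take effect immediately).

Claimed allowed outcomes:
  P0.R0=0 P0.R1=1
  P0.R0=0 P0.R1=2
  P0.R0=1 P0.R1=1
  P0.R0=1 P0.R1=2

outcome vector order: (P0.R0,P0.R1)
SC: 3 outcomes — {<0 1> <0 2> <1 1>}
claimed∖SC = {<1 2>}

spurious: P0.R0=1 P0.R1=2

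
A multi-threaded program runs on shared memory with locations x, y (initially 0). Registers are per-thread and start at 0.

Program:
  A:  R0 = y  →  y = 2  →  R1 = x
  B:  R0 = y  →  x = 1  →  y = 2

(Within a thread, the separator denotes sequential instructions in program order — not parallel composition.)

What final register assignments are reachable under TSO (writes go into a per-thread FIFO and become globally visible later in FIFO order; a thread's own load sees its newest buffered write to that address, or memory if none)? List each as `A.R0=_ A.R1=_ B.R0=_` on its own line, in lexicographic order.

outcome vector order: (A.R0,A.R1,B.R0)
|TSO outcomes| = 5

A.R0=0 A.R1=0 B.R0=0
A.R0=0 A.R1=0 B.R0=2
A.R0=0 A.R1=1 B.R0=0
A.R0=0 A.R1=1 B.R0=2
A.R0=2 A.R1=1 B.R0=0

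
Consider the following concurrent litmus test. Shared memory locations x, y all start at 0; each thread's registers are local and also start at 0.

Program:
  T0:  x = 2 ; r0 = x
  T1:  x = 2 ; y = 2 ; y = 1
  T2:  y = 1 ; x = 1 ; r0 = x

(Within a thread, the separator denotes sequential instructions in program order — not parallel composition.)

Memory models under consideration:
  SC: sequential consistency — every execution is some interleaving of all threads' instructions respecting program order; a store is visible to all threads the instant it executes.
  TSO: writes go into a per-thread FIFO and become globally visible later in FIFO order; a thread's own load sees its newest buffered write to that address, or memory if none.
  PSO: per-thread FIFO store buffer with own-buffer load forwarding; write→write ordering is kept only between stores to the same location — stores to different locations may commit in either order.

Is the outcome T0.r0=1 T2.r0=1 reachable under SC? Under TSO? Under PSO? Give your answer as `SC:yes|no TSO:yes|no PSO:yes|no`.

SC:yes TSO:yes PSO:yes

outcome vector order: (T0.r0,T2.r0)
SC: 4 outcomes — {<1 1>, <1 2>, <2 1>, <2 2>}
TSO: 4 outcomes — {<1 1>, <1 2>, <2 1>, <2 2>}
PSO: 4 outcomes — {<1 1>, <1 2>, <2 1>, <2 2>}
target <1 1> ∈ {SC,TSO,PSO}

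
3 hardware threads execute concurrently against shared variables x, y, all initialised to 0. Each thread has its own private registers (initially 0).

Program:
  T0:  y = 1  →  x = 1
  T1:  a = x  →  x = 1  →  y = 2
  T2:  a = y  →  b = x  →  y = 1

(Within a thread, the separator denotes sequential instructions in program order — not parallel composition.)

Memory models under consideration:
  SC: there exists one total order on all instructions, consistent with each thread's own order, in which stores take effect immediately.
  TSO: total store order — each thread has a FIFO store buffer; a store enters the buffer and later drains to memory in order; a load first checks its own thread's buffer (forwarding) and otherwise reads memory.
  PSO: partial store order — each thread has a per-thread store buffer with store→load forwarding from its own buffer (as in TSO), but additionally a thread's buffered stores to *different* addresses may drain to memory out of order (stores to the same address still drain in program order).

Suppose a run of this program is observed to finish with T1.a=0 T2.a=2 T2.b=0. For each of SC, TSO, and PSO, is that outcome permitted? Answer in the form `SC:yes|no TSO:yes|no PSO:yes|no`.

outcome vector order: (T1.a,T2.a,T2.b)
under SC → <0 0 0>; <0 0 1>; <0 1 0>; <0 1 1>; <0 2 1>; <1 0 0>; <1 0 1>; <1 1 0>; <1 1 1>; <1 2 1>
under TSO → <0 0 0>; <0 0 1>; <0 1 0>; <0 1 1>; <0 2 1>; <1 0 0>; <1 0 1>; <1 1 0>; <1 1 1>; <1 2 1>
under PSO → <0 0 0>; <0 0 1>; <0 1 0>; <0 1 1>; <0 2 0>; <0 2 1>; <1 0 0>; <1 0 1>; <1 1 0>; <1 1 1>; <1 2 1>
target <0 2 0> ∈ {PSO}

SC:no TSO:no PSO:yes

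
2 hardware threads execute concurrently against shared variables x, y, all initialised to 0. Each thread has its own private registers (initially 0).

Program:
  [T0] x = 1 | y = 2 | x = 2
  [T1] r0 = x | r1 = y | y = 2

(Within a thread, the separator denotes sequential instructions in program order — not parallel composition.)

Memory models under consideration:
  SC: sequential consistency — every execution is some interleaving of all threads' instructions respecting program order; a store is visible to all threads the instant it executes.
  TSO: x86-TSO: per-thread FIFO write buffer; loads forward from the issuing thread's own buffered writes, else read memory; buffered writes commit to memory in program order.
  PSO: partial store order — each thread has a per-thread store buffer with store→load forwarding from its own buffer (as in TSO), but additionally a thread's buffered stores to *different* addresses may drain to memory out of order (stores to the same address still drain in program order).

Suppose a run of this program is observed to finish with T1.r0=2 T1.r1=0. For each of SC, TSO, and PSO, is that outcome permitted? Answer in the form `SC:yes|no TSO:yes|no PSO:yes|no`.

SC:no TSO:no PSO:yes

outcome vector order: (T1.r0,T1.r1)
[SC] allowed = {0/0, 0/2, 1/0, 1/2, 2/2}
[TSO] allowed = {0/0, 0/2, 1/0, 1/2, 2/2}
[PSO] allowed = {0/0, 0/2, 1/0, 1/2, 2/0, 2/2}
target 2/0 ∈ {PSO}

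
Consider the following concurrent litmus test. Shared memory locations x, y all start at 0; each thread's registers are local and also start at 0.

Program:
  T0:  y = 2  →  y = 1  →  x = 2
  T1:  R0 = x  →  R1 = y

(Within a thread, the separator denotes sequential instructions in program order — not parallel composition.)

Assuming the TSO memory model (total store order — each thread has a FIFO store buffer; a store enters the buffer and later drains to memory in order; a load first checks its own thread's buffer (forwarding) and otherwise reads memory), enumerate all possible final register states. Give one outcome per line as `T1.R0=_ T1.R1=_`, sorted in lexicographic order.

outcome vector order: (T1.R0,T1.R1)
|TSO outcomes| = 4

T1.R0=0 T1.R1=0
T1.R0=0 T1.R1=1
T1.R0=0 T1.R1=2
T1.R0=2 T1.R1=1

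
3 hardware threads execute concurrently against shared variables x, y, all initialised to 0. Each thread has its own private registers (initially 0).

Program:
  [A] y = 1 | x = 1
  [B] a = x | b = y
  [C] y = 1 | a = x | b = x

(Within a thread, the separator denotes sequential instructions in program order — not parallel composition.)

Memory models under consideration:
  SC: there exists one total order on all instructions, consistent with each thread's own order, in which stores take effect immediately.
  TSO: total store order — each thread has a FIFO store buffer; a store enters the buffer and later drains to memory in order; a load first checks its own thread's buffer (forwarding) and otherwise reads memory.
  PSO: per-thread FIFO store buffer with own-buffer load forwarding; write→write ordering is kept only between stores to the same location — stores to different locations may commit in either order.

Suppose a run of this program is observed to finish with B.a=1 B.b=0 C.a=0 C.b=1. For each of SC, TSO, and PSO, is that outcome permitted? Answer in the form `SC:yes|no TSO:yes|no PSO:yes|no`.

SC:no TSO:no PSO:yes

outcome vector order: (B.a,B.b,C.a,C.b)
SC (9): 0000; 0001; 0011; 0100; 0101; 0111; 1100; 1101; 1111
TSO (9): 0000; 0001; 0011; 0100; 0101; 0111; 1100; 1101; 1111
PSO (12): 0000; 0001; 0011; 0100; 0101; 0111; 1000; 1001; 1011; 1100; 1101; 1111
target 1001 ∈ {PSO}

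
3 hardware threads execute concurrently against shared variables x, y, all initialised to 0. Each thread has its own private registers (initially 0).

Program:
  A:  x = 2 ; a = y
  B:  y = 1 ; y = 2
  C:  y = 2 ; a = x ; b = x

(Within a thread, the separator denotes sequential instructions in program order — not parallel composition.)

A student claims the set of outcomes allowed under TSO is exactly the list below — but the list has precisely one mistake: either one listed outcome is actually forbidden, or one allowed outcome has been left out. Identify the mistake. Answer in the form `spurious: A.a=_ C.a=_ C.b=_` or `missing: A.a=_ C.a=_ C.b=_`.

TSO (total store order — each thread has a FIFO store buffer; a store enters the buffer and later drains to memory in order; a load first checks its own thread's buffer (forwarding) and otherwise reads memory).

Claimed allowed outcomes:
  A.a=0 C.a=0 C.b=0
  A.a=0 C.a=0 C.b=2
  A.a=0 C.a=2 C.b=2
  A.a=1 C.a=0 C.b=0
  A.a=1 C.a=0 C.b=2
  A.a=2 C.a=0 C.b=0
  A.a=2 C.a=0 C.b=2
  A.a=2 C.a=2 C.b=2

missing: A.a=1 C.a=2 C.b=2

outcome vector order: (A.a,C.a,C.b)
TSO (9): <0 0 0>, <0 0 2>, <0 2 2>, <1 0 0>, <1 0 2>, <1 2 2>, <2 0 0>, <2 0 2>, <2 2 2>
TSO∖claimed = {<1 2 2>}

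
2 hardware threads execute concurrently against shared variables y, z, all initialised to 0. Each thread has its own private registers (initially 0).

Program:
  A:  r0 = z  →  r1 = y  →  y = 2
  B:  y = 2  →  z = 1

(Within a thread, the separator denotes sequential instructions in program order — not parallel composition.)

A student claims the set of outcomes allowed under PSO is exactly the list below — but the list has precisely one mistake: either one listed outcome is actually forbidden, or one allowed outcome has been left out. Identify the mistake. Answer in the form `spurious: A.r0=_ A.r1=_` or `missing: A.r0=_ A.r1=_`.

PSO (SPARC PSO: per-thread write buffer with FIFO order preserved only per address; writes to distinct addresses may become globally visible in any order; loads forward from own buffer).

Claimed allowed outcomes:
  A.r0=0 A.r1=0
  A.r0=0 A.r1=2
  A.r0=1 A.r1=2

outcome vector order: (A.r0,A.r1)
PSO: 4 outcomes — {00 02 10 12}
PSO∖claimed = {10}

missing: A.r0=1 A.r1=0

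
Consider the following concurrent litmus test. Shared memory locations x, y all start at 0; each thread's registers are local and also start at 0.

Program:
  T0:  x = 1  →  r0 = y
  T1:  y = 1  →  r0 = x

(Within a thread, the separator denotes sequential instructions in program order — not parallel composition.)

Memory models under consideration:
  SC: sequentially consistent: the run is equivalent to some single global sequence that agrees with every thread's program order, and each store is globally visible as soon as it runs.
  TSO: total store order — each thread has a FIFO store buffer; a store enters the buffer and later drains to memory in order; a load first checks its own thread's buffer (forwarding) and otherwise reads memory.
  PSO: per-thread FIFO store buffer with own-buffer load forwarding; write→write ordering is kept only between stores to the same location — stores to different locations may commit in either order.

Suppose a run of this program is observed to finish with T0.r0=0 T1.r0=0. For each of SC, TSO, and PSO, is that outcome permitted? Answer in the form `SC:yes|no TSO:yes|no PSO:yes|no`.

outcome vector order: (T0.r0,T1.r0)
SC (3): <0 1>, <1 0>, <1 1>
TSO (4): <0 0>, <0 1>, <1 0>, <1 1>
PSO (4): <0 0>, <0 1>, <1 0>, <1 1>
target <0 0> ∈ {TSO,PSO}

SC:no TSO:yes PSO:yes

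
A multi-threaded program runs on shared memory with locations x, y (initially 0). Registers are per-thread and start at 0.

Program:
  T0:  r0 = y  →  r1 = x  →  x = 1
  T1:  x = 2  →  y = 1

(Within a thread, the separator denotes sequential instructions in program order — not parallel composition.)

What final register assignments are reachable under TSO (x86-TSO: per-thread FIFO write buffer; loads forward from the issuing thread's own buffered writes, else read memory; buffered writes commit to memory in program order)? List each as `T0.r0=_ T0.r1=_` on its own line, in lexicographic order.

outcome vector order: (T0.r0,T0.r1)
|TSO outcomes| = 3

T0.r0=0 T0.r1=0
T0.r0=0 T0.r1=2
T0.r0=1 T0.r1=2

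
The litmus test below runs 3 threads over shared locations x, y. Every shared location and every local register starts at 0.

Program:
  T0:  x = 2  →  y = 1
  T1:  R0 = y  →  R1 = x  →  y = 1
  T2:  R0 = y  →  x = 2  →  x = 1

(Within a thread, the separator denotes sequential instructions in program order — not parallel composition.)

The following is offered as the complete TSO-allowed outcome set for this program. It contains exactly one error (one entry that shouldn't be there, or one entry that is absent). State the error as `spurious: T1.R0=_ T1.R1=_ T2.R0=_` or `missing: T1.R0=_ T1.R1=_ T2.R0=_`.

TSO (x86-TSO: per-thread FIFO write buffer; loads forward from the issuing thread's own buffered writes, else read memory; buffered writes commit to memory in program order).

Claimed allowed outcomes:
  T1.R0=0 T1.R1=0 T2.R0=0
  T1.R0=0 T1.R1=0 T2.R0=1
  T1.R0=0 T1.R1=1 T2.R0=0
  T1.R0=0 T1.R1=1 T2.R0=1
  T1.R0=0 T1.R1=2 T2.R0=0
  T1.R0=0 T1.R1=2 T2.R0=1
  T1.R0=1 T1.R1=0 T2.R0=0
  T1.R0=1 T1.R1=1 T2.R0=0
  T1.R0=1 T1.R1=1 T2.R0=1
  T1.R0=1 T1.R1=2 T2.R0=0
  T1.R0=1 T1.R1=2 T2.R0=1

outcome vector order: (T1.R0,T1.R1,T2.R0)
under TSO → (0,0,0); (0,0,1); (0,1,0); (0,1,1); (0,2,0); (0,2,1); (1,1,0); (1,1,1); (1,2,0); (1,2,1)
claimed∖TSO = {(1,0,0)}

spurious: T1.R0=1 T1.R1=0 T2.R0=0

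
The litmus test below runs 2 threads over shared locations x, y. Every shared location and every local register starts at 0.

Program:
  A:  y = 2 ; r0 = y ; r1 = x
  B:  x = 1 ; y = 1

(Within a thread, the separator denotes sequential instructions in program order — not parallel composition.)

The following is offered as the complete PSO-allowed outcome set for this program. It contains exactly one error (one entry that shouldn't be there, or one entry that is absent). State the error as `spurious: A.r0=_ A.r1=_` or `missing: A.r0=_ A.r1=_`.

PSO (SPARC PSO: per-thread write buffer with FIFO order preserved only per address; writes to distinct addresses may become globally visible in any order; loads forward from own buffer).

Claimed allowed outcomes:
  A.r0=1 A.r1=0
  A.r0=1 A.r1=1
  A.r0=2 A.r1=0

missing: A.r0=2 A.r1=1

outcome vector order: (A.r0,A.r1)
[PSO] allowed = {1/0 1/1 2/0 2/1}
PSO∖claimed = {2/1}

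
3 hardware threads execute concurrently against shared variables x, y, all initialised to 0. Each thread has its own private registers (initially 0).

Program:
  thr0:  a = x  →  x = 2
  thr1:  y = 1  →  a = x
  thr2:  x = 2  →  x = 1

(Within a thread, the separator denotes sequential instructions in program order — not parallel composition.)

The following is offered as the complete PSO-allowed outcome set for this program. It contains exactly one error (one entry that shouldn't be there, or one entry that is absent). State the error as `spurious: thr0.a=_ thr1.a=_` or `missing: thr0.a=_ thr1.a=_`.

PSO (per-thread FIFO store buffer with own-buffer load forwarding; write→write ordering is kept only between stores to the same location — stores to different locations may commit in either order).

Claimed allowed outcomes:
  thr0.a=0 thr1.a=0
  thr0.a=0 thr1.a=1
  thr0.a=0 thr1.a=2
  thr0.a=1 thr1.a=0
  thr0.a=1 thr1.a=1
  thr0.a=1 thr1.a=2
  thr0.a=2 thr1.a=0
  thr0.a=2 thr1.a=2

outcome vector order: (thr0.a,thr1.a)
PSO: 9 outcomes — {00, 01, 02, 10, 11, 12, 20, 21, 22}
PSO∖claimed = {21}

missing: thr0.a=2 thr1.a=1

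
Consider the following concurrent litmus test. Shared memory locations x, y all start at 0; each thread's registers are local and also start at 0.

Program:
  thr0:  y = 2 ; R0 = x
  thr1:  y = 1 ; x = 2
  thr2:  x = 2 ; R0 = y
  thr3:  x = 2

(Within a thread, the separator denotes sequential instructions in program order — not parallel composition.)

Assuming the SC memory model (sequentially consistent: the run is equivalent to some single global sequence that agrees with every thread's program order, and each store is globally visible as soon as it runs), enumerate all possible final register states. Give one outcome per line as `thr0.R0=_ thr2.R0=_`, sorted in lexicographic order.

outcome vector order: (thr0.R0,thr2.R0)
|SC outcomes| = 5

thr0.R0=0 thr2.R0=1
thr0.R0=0 thr2.R0=2
thr0.R0=2 thr2.R0=0
thr0.R0=2 thr2.R0=1
thr0.R0=2 thr2.R0=2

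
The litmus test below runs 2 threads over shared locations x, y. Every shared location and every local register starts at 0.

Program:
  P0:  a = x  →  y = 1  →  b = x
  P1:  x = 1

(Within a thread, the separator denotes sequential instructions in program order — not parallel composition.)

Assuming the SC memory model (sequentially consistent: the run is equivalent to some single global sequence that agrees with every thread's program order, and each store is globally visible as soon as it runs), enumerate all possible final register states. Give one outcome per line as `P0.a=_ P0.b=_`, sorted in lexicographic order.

P0.a=0 P0.b=0
P0.a=0 P0.b=1
P0.a=1 P0.b=1

outcome vector order: (P0.a,P0.b)
|SC outcomes| = 3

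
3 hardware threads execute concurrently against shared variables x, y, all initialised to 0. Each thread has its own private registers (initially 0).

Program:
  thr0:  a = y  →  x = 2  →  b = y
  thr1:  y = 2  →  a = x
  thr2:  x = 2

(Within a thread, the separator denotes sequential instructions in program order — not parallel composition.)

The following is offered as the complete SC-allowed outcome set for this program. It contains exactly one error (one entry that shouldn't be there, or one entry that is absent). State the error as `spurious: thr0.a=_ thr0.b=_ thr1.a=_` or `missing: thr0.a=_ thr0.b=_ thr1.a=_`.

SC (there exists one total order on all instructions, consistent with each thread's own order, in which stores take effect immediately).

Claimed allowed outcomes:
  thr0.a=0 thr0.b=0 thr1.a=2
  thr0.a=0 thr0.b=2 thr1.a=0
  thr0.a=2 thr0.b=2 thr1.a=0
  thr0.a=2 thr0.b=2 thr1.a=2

missing: thr0.a=0 thr0.b=2 thr1.a=2

outcome vector order: (thr0.a,thr0.b,thr1.a)
SC: 5 outcomes — {002; 020; 022; 220; 222}
SC∖claimed = {022}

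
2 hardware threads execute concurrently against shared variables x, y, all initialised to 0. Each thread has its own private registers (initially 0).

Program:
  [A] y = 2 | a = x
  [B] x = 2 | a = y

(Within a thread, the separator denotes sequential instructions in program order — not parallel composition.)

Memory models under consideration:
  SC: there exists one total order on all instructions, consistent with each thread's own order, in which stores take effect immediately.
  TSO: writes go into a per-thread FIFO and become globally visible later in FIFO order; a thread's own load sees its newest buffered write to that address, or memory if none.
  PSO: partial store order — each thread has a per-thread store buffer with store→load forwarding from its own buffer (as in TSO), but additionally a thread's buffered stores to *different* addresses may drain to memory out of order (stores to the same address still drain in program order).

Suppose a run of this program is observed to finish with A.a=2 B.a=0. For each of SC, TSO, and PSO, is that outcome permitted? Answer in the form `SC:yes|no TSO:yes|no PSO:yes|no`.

SC:yes TSO:yes PSO:yes

outcome vector order: (A.a,B.a)
SC (3): (0,2) (2,0) (2,2)
TSO (4): (0,0) (0,2) (2,0) (2,2)
PSO (4): (0,0) (0,2) (2,0) (2,2)
target (2,0) ∈ {SC,TSO,PSO}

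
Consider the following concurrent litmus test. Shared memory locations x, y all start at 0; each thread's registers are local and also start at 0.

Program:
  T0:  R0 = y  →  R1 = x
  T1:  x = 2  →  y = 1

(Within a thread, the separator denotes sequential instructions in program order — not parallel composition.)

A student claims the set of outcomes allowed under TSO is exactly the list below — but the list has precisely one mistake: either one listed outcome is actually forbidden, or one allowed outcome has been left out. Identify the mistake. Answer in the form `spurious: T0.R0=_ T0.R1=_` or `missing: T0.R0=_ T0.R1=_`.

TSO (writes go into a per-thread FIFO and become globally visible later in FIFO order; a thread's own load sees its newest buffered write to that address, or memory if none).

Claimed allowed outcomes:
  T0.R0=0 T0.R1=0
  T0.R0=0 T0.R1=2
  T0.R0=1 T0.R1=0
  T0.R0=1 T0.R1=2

outcome vector order: (T0.R0,T0.R1)
TSO (3): (0,0); (0,2); (1,2)
claimed∖TSO = {(1,0)}

spurious: T0.R0=1 T0.R1=0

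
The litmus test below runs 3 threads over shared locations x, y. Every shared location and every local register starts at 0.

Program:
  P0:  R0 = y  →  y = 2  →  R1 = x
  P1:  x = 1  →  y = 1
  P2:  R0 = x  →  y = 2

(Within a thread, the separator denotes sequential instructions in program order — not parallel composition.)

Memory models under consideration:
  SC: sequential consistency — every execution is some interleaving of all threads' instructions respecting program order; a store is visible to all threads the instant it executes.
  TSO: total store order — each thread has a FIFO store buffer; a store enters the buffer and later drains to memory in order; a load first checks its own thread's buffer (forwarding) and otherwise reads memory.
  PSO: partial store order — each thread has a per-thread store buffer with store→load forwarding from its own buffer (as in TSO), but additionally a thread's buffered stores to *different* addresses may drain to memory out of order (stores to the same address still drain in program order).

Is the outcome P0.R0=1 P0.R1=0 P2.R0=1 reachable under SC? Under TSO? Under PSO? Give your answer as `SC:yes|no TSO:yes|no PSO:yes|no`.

SC:no TSO:no PSO:yes

outcome vector order: (P0.R0,P0.R1,P2.R0)
under SC → <0 0 0>; <0 0 1>; <0 1 0>; <0 1 1>; <1 1 0>; <1 1 1>; <2 0 0>; <2 1 0>; <2 1 1>
under TSO → <0 0 0>; <0 0 1>; <0 1 0>; <0 1 1>; <1 1 0>; <1 1 1>; <2 0 0>; <2 1 0>; <2 1 1>
under PSO → <0 0 0>; <0 0 1>; <0 1 0>; <0 1 1>; <1 0 0>; <1 0 1>; <1 1 0>; <1 1 1>; <2 0 0>; <2 1 0>; <2 1 1>
target <1 0 1> ∈ {PSO}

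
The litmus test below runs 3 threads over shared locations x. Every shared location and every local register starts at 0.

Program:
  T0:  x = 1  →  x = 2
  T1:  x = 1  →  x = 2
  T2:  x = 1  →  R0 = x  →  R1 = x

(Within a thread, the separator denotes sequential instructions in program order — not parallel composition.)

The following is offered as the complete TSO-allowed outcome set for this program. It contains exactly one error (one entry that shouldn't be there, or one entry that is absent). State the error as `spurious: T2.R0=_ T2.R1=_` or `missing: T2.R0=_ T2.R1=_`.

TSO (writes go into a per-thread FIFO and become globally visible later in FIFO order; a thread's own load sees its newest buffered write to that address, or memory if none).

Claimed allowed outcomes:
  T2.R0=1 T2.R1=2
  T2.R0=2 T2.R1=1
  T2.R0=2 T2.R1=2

outcome vector order: (T2.R0,T2.R1)
[TSO] allowed = {(1,1), (1,2), (2,1), (2,2)}
TSO∖claimed = {(1,1)}

missing: T2.R0=1 T2.R1=1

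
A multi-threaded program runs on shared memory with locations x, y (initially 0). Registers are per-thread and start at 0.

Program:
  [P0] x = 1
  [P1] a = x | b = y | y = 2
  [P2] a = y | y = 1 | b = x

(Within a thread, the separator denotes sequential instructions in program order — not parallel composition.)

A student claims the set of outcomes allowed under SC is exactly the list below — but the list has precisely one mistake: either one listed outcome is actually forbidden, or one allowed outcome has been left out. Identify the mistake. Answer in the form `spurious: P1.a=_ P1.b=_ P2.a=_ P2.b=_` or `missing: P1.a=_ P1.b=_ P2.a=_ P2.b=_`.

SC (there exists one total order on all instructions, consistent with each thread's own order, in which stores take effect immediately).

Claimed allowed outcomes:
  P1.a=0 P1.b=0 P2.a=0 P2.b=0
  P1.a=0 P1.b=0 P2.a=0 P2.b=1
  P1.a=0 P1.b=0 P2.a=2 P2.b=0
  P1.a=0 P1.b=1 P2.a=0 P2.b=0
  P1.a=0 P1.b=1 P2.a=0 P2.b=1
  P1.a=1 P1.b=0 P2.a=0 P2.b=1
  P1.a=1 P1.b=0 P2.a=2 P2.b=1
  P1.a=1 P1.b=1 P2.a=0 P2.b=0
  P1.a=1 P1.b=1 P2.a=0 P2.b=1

missing: P1.a=0 P1.b=0 P2.a=2 P2.b=1

outcome vector order: (P1.a,P1.b,P2.a,P2.b)
SC (10): 0000 0001 0020 0021 0100 0101 1001 1021 1100 1101
SC∖claimed = {0021}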